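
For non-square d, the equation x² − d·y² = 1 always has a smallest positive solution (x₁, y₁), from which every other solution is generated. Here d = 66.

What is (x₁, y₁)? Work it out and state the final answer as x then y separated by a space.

[8; 8,16] for √66; ℓ=2 ⇒ convergent index 1
i=0: a=8 ⇒ p=8, q=1
i=1: a=8 ⇒ p=65, q=8
→ (65, 8).  Check: 65²=4225, 66·8²=4224, difference 1.

65 8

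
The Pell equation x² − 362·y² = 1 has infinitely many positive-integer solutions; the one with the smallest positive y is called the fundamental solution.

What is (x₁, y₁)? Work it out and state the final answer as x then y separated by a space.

d=362: √d = [19; 38] (ℓ=1, odd), read p_1/q_1
i=0: a=19 ⇒ p=19, q=1
i=1: a=38 ⇒ p=723, q=38
(x₁, y₁) = (723, 38);  723² − 362·38² = 1 ✓

723 38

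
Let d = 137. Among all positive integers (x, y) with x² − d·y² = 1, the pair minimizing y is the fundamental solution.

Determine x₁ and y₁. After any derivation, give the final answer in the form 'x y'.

√137 → a₀=11, period (1,2,2,1,1,2,2,1,22); ℓ=9 odd so k=17
a_0=11:  p_0=11·1+0=11,  q_0=11·0+1=1
a_1=1:  p_1=1·11+1=12,  q_1=1·1+0=1
a_2=2:  p_2=2·12+11=35,  q_2=2·1+1=3
a_3=2:  p_3=2·35+12=82,  q_3=2·3+1=7
a_4=1:  p_4=1·82+35=117,  q_4=1·7+3=10
a_5=1:  p_5=1·117+82=199,  q_5=1·10+7=17
a_6=2:  p_6=2·199+117=515,  q_6=2·17+10=44
a_7=2:  p_7=2·515+199=1229,  q_7=2·44+17=105
a_8=1:  p_8=1·1229+515=1744,  q_8=1·105+44=149
…
a_10=1:  p_10=1·39597+1744=41341,  q_10=1·3383+149=3532
a_11=2:  p_11=2·41341+39597=122279,  q_11=2·3532+3383=10447
a_12=2:  p_12=2·122279+41341=285899,  q_12=2·10447+3532=24426
a_13=1:  p_13=1·285899+122279=408178,  q_13=1·24426+10447=34873
a_14=1:  p_14=1·408178+285899=694077,  q_14=1·34873+24426=59299
a_15=2:  p_15=2·694077+408178=1796332,  q_15=2·59299+34873=153471
a_16=2:  p_16=2·1796332+694077=4286741,  q_16=2·153471+59299=366241
a_17=1:  p_17=1·4286741+1796332=6083073,  q_17=1·366241+153471=519712
(x₁, y₁) = (6083073, 519712);  6083073² − 137·519712² = 1 ✓

6083073 519712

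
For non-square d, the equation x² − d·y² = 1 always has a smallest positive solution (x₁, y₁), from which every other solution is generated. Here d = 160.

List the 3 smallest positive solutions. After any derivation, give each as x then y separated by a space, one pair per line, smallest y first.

√160 = [12; 1,1,1,5,1,1,1,24, …], period ℓ=8 (even) → k=7
a_0=12:  p_0=12·1+0=12,  q_0=12·0+1=1
…
a_3=1:  p_3=1·25+13=38,  q_3=1·2+1=3
…
a_6=1:  p_6=1·253+215=468,  q_6=1·20+17=37
a_7=1:  p_7=1·468+253=721,  q_7=1·37+20=57
→ (721, 57).  Check: 721²=519841, 160·57²=519840, difference 1.
k=2:  x_2 = 721·721+160·57·57 = 1039681,  y_2 = 721·57+57·721 = 82194
k=3:  x_3 = 721·1039681+160·57·82194 = 1499219281,  y_3 = 721·82194+57·1039681 = 118523691

721 57
1039681 82194
1499219281 118523691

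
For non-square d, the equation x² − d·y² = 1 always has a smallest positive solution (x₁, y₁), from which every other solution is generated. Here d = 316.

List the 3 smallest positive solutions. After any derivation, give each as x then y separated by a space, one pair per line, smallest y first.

12799 720
327628801 18430560
8386642035199 471785474160

√316 → a₀=17, period (1,3,2,8,2,3,1,34); ℓ=8 even so k=7
step 0: (17, 1)  from 17·(1,0) + (0,1)
…
step 2: (71, 4)  from 3·(18,1) + (17,1)
…
step 6: (9937, 559)  from 3·(2862,161) + (1351,76)
step 7: (12799, 720)  from 1·(9937,559) + (2862,161)
fundamental: x₁=12799, y₁=720  (since 163814401 − 316·518400 = 1)
(12799+720√316)^2 = 327628801 + 18430560√316
(12799+720√316)^3 = 8386642035199 + 471785474160√316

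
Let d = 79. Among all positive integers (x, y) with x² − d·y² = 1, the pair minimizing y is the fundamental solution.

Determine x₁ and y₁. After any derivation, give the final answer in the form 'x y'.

d=79: √d = [8; 1,7,1,16] (ℓ=4, even), read p_3/q_3
i=0: a=8 ⇒ p=8, q=1
…
i=2: a=7 ⇒ p=71, q=8
i=3: a=1 ⇒ p=80, q=9
(x₁, y₁) = (80, 9);  80² − 79·9² = 1 ✓

80 9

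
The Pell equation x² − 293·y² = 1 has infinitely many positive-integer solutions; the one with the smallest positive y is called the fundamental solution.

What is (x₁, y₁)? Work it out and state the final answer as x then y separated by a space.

√293 = [17; 8,1,1,8,34, …], period ℓ=5 (odd) → k=9
step 0: (17, 1)  from 17·(1,0) + (0,1)
step 1: (137, 8)  from 8·(17,1) + (1,0)
step 2: (154, 9)  from 1·(137,8) + (17,1)
step 3: (291, 17)  from 1·(154,9) + (137,8)
…
step 5: (84679, 4947)  from 34·(2482,145) + (291,17)
…
step 7: (764593, 44668)  from 1·(679914,39721) + (84679,4947)
step 8: (1444507, 84389)  from 1·(764593,44668) + (679914,39721)
step 9: (12320649, 719780)  from 8·(1444507,84389) + (764593,44668)
fundamental: x₁=12320649, y₁=719780  (since 151798391781201 − 293·518083248400 = 1)

12320649 719780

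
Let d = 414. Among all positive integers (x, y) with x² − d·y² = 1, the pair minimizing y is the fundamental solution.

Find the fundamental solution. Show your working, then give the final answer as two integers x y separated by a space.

24335 1196

√414 = [20; 2,1,7,2,7,1,2,40, …], period ℓ=8 (even) → k=7
k=0  a_k=20  p_k/q_k = 20/1
k=1  a_k=2  p_k/q_k = 41/2
…
k=6  a_k=1  p_k/q_k = 8444/415
k=7  a_k=2  p_k/q_k = 24335/1196
(x₁, y₁) = (24335, 1196);  24335² − 414·1196² = 1 ✓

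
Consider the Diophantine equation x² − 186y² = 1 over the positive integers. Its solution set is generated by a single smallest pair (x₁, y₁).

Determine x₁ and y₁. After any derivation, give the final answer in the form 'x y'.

7501 550

√186 = [13; 1,1,1,3,4,3,1,1,1,26, …], period ℓ=10 (even) → k=9
a_0=13:  p_0=13·1+0=13,  q_0=13·0+1=1
a_1=1:  p_1=1·13+1=14,  q_1=1·1+0=1
a_2=1:  p_2=1·14+13=27,  q_2=1·1+1=2
…
a_4=3:  p_4=3·41+27=150,  q_4=3·3+2=11
a_5=4:  p_5=4·150+41=641,  q_5=4·11+3=47
…
a_8=1:  p_8=1·2714+2073=4787,  q_8=1·199+152=351
a_9=1:  p_9=1·4787+2714=7501,  q_9=1·351+199=550
(x₁, y₁) = (7501, 550);  7501² − 186·550² = 1 ✓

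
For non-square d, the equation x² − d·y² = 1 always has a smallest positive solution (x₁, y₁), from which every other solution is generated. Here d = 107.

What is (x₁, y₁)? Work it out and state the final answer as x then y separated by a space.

962 93

[10; 2,1,9,1,2,20] for √107; ℓ=6 ⇒ convergent index 5
k=0  a_k=10  p_k/q_k = 10/1
k=1  a_k=2  p_k/q_k = 21/2
k=2  a_k=1  p_k/q_k = 31/3
…
k=4  a_k=1  p_k/q_k = 331/32
k=5  a_k=2  p_k/q_k = 962/93
→ (962, 93).  Check: 962²=925444, 107·93²=925443, difference 1.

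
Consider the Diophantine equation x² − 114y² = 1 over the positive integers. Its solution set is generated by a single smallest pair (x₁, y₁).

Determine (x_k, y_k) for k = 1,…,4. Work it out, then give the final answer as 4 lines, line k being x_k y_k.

1025 96
2101249 196800
4307559425 403439904
8830494720001 827051606400

d=114: √d = [10; 1,2,10,2,1,20] (ℓ=6, even), read p_5/q_5
k=0  a_k=10  p_k/q_k = 10/1
…
k=2  a_k=2  p_k/q_k = 32/3
…
k=4  a_k=2  p_k/q_k = 694/65
k=5  a_k=1  p_k/q_k = 1025/96
fundamental: x₁=1025, y₁=96  (since 1050625 − 114·9216 = 1)
(1025+96√114)^2 = 2101249 + 196800√114
(1025+96√114)^3 = 4307559425 + 403439904√114
(1025+96√114)^4 = 8830494720001 + 827051606400√114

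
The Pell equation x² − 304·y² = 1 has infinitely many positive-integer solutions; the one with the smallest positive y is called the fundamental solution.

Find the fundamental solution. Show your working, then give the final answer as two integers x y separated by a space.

[17; 2,3,2,1,1,1,1,1,2,3,2,34] for √304; ℓ=12 ⇒ convergent index 11
a_0=17:  p_0=17·1+0=17,  q_0=17·0+1=1
…
a_2=3:  p_2=3·35+17=122,  q_2=3·2+1=7
a_3=2:  p_3=2·122+35=279,  q_3=2·7+2=16
…
a_5=1:  p_5=1·401+279=680,  q_5=1·23+16=39
a_6=1:  p_6=1·680+401=1081,  q_6=1·39+23=62
a_7=1:  p_7=1·1081+680=1761,  q_7=1·62+39=101
…
a_10=3:  p_10=3·7445+2842=25177,  q_10=3·427+163=1444
a_11=2:  p_11=2·25177+7445=57799,  q_11=2·1444+427=3315
(x₁, y₁) = (57799, 3315);  57799² − 304·3315² = 1 ✓

57799 3315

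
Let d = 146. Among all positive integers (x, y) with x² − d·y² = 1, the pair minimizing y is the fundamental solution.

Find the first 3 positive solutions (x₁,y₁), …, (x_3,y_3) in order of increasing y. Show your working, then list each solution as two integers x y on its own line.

145 12
42049 3480
12194065 1009188

[12; 12,24] for √146; ℓ=2 ⇒ convergent index 1
step 0: (12, 1)  from 12·(1,0) + (0,1)
step 1: (145, 12)  from 12·(12,1) + (1,0)
(x₁, y₁) = (145, 12);  145² − 146·12² = 1 ✓
(145+12√146)^2 = 42049 + 3480√146
(145+12√146)^3 = 12194065 + 1009188√146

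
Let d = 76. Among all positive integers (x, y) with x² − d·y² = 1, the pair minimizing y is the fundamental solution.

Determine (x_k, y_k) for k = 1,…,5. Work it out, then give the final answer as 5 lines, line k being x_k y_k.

57799 6630
6681448801 766414740
772362118440199 88596011107890
89283516160768675201 10241521691283453480
10320995900380175197444999 1183899424380388644273150

d=76: √d = [8; 1,2,1,1,5,4,5,1,1,2,1,16] (ℓ=12, even), read p_11/q_11
step 0: (8, 1)  from 8·(1,0) + (0,1)
…
step 2: (26, 3)  from 2·(9,1) + (8,1)
…
step 10: (41488, 4759)  from 2·(16311,1871) + (8866,1017)
step 11: (57799, 6630)  from 1·(41488,4759) + (16311,1871)
(x₁, y₁) = (57799, 6630);  57799² − 76·6630² = 1 ✓
n=2: (57799,6630)∘(57799,6630) = (57799·57799+76·6630·6630, 57799·6630+6630·57799) = (6681448801,766414740)
n=3: (6681448801,766414740)∘(57799,6630) = (57799·6681448801+76·6630·766414740, 57799·766414740+6630·6681448801) = (772362118440199,88596011107890)
n=4: (772362118440199,88596011107890)∘(57799,6630) = (57799·772362118440199+76·6630·88596011107890, 57799·88596011107890+6630·772362118440199) = (89283516160768675201,10241521691283453480)
n=5: (89283516160768675201,10241521691283453480)∘(57799,6630) = (57799·89283516160768675201+76·6630·10241521691283453480, 57799·10241521691283453480+6630·89283516160768675201) = (10320995900380175197444999,1183899424380388644273150)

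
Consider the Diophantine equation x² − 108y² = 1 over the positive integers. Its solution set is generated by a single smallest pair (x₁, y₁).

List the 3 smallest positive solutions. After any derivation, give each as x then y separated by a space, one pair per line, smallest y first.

√108 → a₀=10, period (2,1,1,4,1,1,2,20); ℓ=8 even so k=7
k=0  a_k=10  p_k/q_k = 10/1
…
k=3  a_k=1  p_k/q_k = 52/5
…
k=5  a_k=1  p_k/q_k = 291/28
k=6  a_k=1  p_k/q_k = 530/51
k=7  a_k=2  p_k/q_k = 1351/130
(x₁, y₁) = (1351, 130);  1351² − 108·130² = 1 ✓
(1351+130√108)^2 = 3650401 + 351260√108
(1351+130√108)^3 = 9863382151 + 949104390√108

1351 130
3650401 351260
9863382151 949104390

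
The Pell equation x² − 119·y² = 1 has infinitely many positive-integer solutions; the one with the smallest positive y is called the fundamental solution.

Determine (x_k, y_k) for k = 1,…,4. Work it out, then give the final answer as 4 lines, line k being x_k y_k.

[10; 1,9,1,20] for √119; ℓ=4 ⇒ convergent index 3
step 0: (10, 1)  from 10·(1,0) + (0,1)
…
step 2: (109, 10)  from 9·(11,1) + (10,1)
step 3: (120, 11)  from 1·(109,10) + (11,1)
(x₁, y₁) = (120, 11);  120² − 119·11² = 1 ✓
k=2:  x_2 = 120·120+119·11·11 = 28799,  y_2 = 120·11+11·120 = 2640
k=3:  x_3 = 120·28799+119·11·2640 = 6911640,  y_3 = 120·2640+11·28799 = 633589
k=4:  x_4 = 120·6911640+119·11·633589 = 1658764801,  y_4 = 120·633589+11·6911640 = 152058720

120 11
28799 2640
6911640 633589
1658764801 152058720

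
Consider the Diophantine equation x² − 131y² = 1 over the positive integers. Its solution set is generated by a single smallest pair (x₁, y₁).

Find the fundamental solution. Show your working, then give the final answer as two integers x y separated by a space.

10610 927

d=131: √d = [11; 2,4,11,4,2,22] (ℓ=6, even), read p_5/q_5
step 0: (11, 1)  from 11·(1,0) + (0,1)
…
step 4: (4727, 413)  from 4·(1156,101) + (103,9)
step 5: (10610, 927)  from 2·(4727,413) + (1156,101)
(x₁, y₁) = (10610, 927);  10610² − 131·927² = 1 ✓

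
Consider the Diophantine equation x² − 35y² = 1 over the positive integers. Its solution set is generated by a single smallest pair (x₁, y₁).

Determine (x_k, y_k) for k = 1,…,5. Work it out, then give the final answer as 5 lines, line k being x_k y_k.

√35 → a₀=5, period (1,10); ℓ=2 even so k=1
i=0: a=5 ⇒ p=5, q=1
i=1: a=1 ⇒ p=6, q=1
fundamental: x₁=6, y₁=1  (since 36 − 35·1 = 1)
k=2:  x_2 = 6·6+35·1·1 = 71,  y_2 = 6·1+1·6 = 12
k=3:  x_3 = 6·71+35·1·12 = 846,  y_3 = 6·12+1·71 = 143
k=4:  x_4 = 6·846+35·1·143 = 10081,  y_4 = 6·143+1·846 = 1704
k=5:  x_5 = 6·10081+35·1·1704 = 120126,  y_5 = 6·1704+1·10081 = 20305

6 1
71 12
846 143
10081 1704
120126 20305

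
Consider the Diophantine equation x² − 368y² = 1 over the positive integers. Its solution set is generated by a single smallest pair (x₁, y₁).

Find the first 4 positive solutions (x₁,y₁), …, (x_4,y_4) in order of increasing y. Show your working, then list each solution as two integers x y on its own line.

d=368: √d = [19; 5,2,5,38] (ℓ=4, even), read p_3/q_3
i=0: a=19 ⇒ p=19, q=1
i=1: a=5 ⇒ p=96, q=5
i=2: a=2 ⇒ p=211, q=11
i=3: a=5 ⇒ p=1151, q=60
→ (1151, 60).  Check: 1151²=1324801, 368·60²=1324800, difference 1.
n=2: (1151,60)∘(1151,60) = (1151·1151+368·60·60, 1151·60+60·1151) = (2649601,138120)
n=3: (2649601,138120)∘(1151,60) = (1151·2649601+368·60·138120, 1151·138120+60·2649601) = (6099380351,317952180)
n=4: (6099380351,317952180)∘(1151,60) = (1151·6099380351+368·60·317952180, 1151·317952180+60·6099380351) = (14040770918401,731925780240)

1151 60
2649601 138120
6099380351 317952180
14040770918401 731925780240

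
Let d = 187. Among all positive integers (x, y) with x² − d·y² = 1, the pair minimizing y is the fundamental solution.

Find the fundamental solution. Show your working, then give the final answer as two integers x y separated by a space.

√187 → a₀=13, period (1,2,13,2,1,26); ℓ=6 even so k=5
step 0: (13, 1)  from 13·(1,0) + (0,1)
…
step 4: (1135, 83)  from 2·(547,40) + (41,3)
step 5: (1682, 123)  from 1·(1135,83) + (547,40)
(x₁, y₁) = (1682, 123);  1682² − 187·123² = 1 ✓

1682 123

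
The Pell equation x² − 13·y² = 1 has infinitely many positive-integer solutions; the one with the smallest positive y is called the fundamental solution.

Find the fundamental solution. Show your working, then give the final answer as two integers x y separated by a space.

√13 = [3; 1,1,1,1,6, …], period ℓ=5 (odd) → k=9
k=0  a_k=3  p_k/q_k = 3/1
…
k=3  a_k=1  p_k/q_k = 11/3
…
k=7  a_k=1  p_k/q_k = 256/71
k=8  a_k=1  p_k/q_k = 393/109
k=9  a_k=1  p_k/q_k = 649/180
(x₁, y₁) = (649, 180);  649² − 13·180² = 1 ✓

649 180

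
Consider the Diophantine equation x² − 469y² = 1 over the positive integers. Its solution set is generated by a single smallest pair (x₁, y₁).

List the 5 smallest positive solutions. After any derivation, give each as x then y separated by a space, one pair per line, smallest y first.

137215 6336
37655912449 1738788480
10333912053241855 477175722560064
2835935484733506355201 130951333540419575040
778265775065082237004568575 35936974463020168255667136

[21; 1,1,1,10,6,10,1,1,1,42] for √469; ℓ=10 ⇒ convergent index 9
step 0: (21, 1)  from 21·(1,0) + (0,1)
step 1: (22, 1)  from 1·(21,1) + (1,0)
step 2: (43, 2)  from 1·(22,1) + (21,1)
step 3: (65, 3)  from 1·(43,2) + (22,1)
step 4: (693, 32)  from 10·(65,3) + (43,2)
step 5: (4223, 195)  from 6·(693,32) + (65,3)
step 6: (42923, 1982)  from 10·(4223,195) + (693,32)
…
step 8: (90069, 4159)  from 1·(47146,2177) + (42923,1982)
step 9: (137215, 6336)  from 1·(90069,4159) + (47146,2177)
(x₁, y₁) = (137215, 6336);  137215² − 469·6336² = 1 ✓
n=2: (137215,6336)∘(137215,6336) = (137215·137215+469·6336·6336, 137215·6336+6336·137215) = (37655912449,1738788480)
n=3: (37655912449,1738788480)∘(137215,6336) = (137215·37655912449+469·6336·1738788480, 137215·1738788480+6336·37655912449) = (10333912053241855,477175722560064)
n=4: (10333912053241855,477175722560064)∘(137215,6336) = (137215·10333912053241855+469·6336·477175722560064, 137215·477175722560064+6336·10333912053241855) = (2835935484733506355201,130951333540419575040)
n=5: (2835935484733506355201,130951333540419575040)∘(137215,6336) = (137215·2835935484733506355201+469·6336·130951333540419575040, 137215·130951333540419575040+6336·2835935484733506355201) = (778265775065082237004568575,35936974463020168255667136)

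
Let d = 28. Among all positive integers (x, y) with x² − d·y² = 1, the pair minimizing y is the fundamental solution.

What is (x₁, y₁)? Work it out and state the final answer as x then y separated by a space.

d=28: √d = [5; 3,2,3,10] (ℓ=4, even), read p_3/q_3
k=0  a_k=5  p_k/q_k = 5/1
k=1  a_k=3  p_k/q_k = 16/3
k=2  a_k=2  p_k/q_k = 37/7
k=3  a_k=3  p_k/q_k = 127/24
fundamental: x₁=127, y₁=24  (since 16129 − 28·576 = 1)

127 24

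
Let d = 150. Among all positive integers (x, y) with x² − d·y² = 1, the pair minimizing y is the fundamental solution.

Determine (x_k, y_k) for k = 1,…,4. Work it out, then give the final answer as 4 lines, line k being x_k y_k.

√150 → a₀=12, period (4,24); ℓ=2 even so k=1
i=0: a=12 ⇒ p=12, q=1
i=1: a=4 ⇒ p=49, q=4
→ (49, 4).  Check: 49²=2401, 150·4²=2400, difference 1.
(x_2, y_2) = (49·49 + 150·4·4, 49·4 + 4·49) = (4801, 392)
(x_3, y_3) = (49·4801 + 150·4·392, 49·392 + 4·4801) = (470449, 38412)
(x_4, y_4) = (49·470449 + 150·4·38412, 49·38412 + 4·470449) = (46099201, 3763984)

49 4
4801 392
470449 38412
46099201 3763984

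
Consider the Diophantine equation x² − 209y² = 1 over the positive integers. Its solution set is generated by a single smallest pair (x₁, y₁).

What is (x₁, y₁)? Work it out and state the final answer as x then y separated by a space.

d=209: √d = [14; 2,5,3,2,3,5,2,28] (ℓ=8, even), read p_7/q_7
k=0  a_k=14  p_k/q_k = 14/1
…
k=4  a_k=2  p_k/q_k = 1171/81
k=5  a_k=3  p_k/q_k = 4019/278
k=6  a_k=5  p_k/q_k = 21266/1471
k=7  a_k=2  p_k/q_k = 46551/3220
→ (46551, 3220).  Check: 46551²=2166995601, 209·3220²=2166995600, difference 1.

46551 3220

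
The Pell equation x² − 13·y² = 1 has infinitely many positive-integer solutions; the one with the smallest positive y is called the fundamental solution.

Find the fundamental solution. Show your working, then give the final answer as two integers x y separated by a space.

d=13: √d = [3; 1,1,1,1,6] (ℓ=5, odd), read p_9/q_9
i=0: a=3 ⇒ p=3, q=1
i=1: a=1 ⇒ p=4, q=1
…
i=3: a=1 ⇒ p=11, q=3
…
i=6: a=1 ⇒ p=137, q=38
i=7: a=1 ⇒ p=256, q=71
i=8: a=1 ⇒ p=393, q=109
i=9: a=1 ⇒ p=649, q=180
fundamental: x₁=649, y₁=180  (since 421201 − 13·32400 = 1)

649 180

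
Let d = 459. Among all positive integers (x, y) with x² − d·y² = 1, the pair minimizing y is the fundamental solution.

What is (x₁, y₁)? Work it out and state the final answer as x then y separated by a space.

√459 = [21; 2,2,1,4,21,4,1,2,2,42, …], period ℓ=10 (even) → k=9
step 0: (21, 1)  from 21·(1,0) + (0,1)
…
step 3: (150, 7)  from 1·(107,5) + (43,2)
…
step 5: (14997, 700)  from 21·(707,33) + (150,7)
step 6: (60695, 2833)  from 4·(14997,700) + (707,33)
…
step 8: (212079, 9899)  from 2·(75692,3533) + (60695,2833)
step 9: (499850, 23331)  from 2·(212079,9899) + (75692,3533)
→ (499850, 23331).  Check: 499850²=249850022500, 459·23331²=249850022499, difference 1.

499850 23331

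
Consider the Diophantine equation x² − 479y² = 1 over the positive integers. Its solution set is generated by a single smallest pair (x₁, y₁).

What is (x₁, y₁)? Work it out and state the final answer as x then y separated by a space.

2989440 136591

[21; 1,7,1,3,2,21,2,3,1,7,1,42] for √479; ℓ=12 ⇒ convergent index 11
a_0=21:  p_0=21·1+0=21,  q_0=21·0+1=1
…
a_4=3:  p_4=3·197+175=766,  q_4=3·9+8=35
a_5=2:  p_5=2·766+197=1729,  q_5=2·35+9=79
…
a_9=1:  p_9=1·264712+75879=340591,  q_9=1·12095+3467=15562
a_10=7:  p_10=7·340591+264712=2648849,  q_10=7·15562+12095=121029
a_11=1:  p_11=1·2648849+340591=2989440,  q_11=1·121029+15562=136591
(x₁, y₁) = (2989440, 136591);  2989440² − 479·136591² = 1 ✓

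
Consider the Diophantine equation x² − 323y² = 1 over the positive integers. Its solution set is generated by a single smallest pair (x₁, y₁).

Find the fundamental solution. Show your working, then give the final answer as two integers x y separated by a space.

18 1

[17; 1,34] for √323; ℓ=2 ⇒ convergent index 1
k=0  a_k=17  p_k/q_k = 17/1
k=1  a_k=1  p_k/q_k = 18/1
fundamental: x₁=18, y₁=1  (since 324 − 323·1 = 1)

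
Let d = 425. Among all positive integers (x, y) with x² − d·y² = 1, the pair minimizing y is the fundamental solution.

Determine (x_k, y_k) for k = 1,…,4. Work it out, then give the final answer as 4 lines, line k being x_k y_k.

143649 6968
41270070401 2001892464
11856808685922849 575139701115304
3406437421806992601601 165236485849022716128

d=425: √d = [20; 1,1,1,1,1,1,40] (ℓ=7, odd), read p_13/q_13
step 0: (20, 1)  from 20·(1,0) + (0,1)
…
step 3: (62, 3)  from 1·(41,2) + (21,1)
step 4: (103, 5)  from 1·(62,3) + (41,2)
step 5: (165, 8)  from 1·(103,5) + (62,3)
step 6: (268, 13)  from 1·(165,8) + (103,5)
step 7: (10885, 528)  from 40·(268,13) + (165,8)
step 8: (11153, 541)  from 1·(10885,528) + (268,13)
step 9: (22038, 1069)  from 1·(11153,541) + (10885,528)
…
step 11: (55229, 2679)  from 1·(33191,1610) + (22038,1069)
step 12: (88420, 4289)  from 1·(55229,2679) + (33191,1610)
step 13: (143649, 6968)  from 1·(88420,4289) + (55229,2679)
→ (143649, 6968).  Check: 143649²=20635035201, 425·6968²=20635035200, difference 1.
(x_2, y_2) = (143649·143649 + 425·6968·6968, 143649·6968 + 6968·143649) = (41270070401, 2001892464)
(x_3, y_3) = (143649·41270070401 + 425·6968·2001892464, 143649·2001892464 + 6968·41270070401) = (11856808685922849, 575139701115304)
(x_4, y_4) = (143649·11856808685922849 + 425·6968·575139701115304, 143649·575139701115304 + 6968·11856808685922849) = (3406437421806992601601, 165236485849022716128)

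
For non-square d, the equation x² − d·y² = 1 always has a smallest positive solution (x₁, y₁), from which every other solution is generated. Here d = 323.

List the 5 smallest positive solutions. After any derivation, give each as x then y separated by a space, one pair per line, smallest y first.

d=323: √d = [17; 1,34] (ℓ=2, even), read p_1/q_1
i=0: a=17 ⇒ p=17, q=1
i=1: a=1 ⇒ p=18, q=1
→ (18, 1).  Check: 18²=324, 323·1²=323, difference 1.
(18+1√323)^2 = 647 + 36√323
(18+1√323)^3 = 23274 + 1295√323
(18+1√323)^4 = 837217 + 46584√323
(18+1√323)^5 = 30116538 + 1675729√323

18 1
647 36
23274 1295
837217 46584
30116538 1675729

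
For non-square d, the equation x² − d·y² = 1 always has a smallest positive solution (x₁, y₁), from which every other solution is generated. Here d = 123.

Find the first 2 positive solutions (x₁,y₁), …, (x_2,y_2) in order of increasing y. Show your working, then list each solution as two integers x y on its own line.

122 11
29767 2684

√123 = [11; 11,22, …], period ℓ=2 (even) → k=1
a_0=11:  p_0=11·1+0=11,  q_0=11·0+1=1
a_1=11:  p_1=11·11+1=122,  q_1=11·1+0=11
→ (122, 11).  Check: 122²=14884, 123·11²=14883, difference 1.
k=2:  x_2 = 122·122+123·11·11 = 29767,  y_2 = 122·11+11·122 = 2684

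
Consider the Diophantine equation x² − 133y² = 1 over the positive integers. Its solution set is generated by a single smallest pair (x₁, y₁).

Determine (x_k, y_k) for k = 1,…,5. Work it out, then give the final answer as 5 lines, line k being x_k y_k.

d=133: √d = [11; 1,1,7,5,1,…,1,1,22] (ℓ=16, even), read p_15/q_15
a_0=11:  p_0=11·1+0=11,  q_0=11·0+1=1
a_1=1:  p_1=1·11+1=12,  q_1=1·1+0=1
a_2=1:  p_2=1·12+11=23,  q_2=1·1+1=2
…
a_4=5:  p_4=5·173+23=888,  q_4=5·15+2=77
a_5=1:  p_5=1·888+173=1061,  q_5=1·77+15=92
a_6=1:  p_6=1·1061+888=1949,  q_6=1·92+77=169
a_7=1:  p_7=1·1949+1061=3010,  q_7=1·169+92=261
a_8=2:  p_8=2·3010+1949=7969,  q_8=2·261+169=691
a_9=1:  p_9=1·7969+3010=10979,  q_9=1·691+261=952
…
a_12=5:  p_12=5·29927+18948=168583,  q_12=5·2595+1643=14618
a_13=7:  p_13=7·168583+29927=1210008,  q_13=7·14618+2595=104921
a_14=1:  p_14=1·1210008+168583=1378591,  q_14=1·104921+14618=119539
a_15=1:  p_15=1·1378591+1210008=2588599,  q_15=1·119539+104921=224460
→ (2588599, 224460).  Check: 2588599²=6700844782801, 133·224460²=6700844782800, difference 1.
(x_2, y_2) = (2588599·2588599 + 133·224460·224460, 2588599·224460 + 224460·2588599) = (13401689565601, 1162073863080)
(x_3, y_3) = (2588599·13401689565601 + 133·224460·1162073863080, 2588599·1162073863080 + 224460·13401689565601) = (69383200415647777399, 6016286479789825380)
(x_4, y_4) = (2588599·69383200415647777399 + 133·224460·6016286479789825380, 2588599·6016286479789825380 + 224460·69383200415647777399) = (359210566425477440164982401, 31147506330593762303822160)
(x_5, y_5) = (2588599·359210566425477440164982401 + 133·224460·31147506330593762303822160, 2588599·31147506330593762303822160 + 224460·359210566425477440164982401) = (1859704226076779569066850908714999, 161256807479731348725343689282300)

2588599 224460
13401689565601 1162073863080
69383200415647777399 6016286479789825380
359210566425477440164982401 31147506330593762303822160
1859704226076779569066850908714999 161256807479731348725343689282300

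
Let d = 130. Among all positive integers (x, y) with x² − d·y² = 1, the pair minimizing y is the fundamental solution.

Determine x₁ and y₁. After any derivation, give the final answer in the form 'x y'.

√130 = [11; 2,2,22, …], period ℓ=3 (odd) → k=5
k=0  a_k=11  p_k/q_k = 11/1
k=1  a_k=2  p_k/q_k = 23/2
…
k=3  a_k=22  p_k/q_k = 1277/112
k=4  a_k=2  p_k/q_k = 2611/229
k=5  a_k=2  p_k/q_k = 6499/570
(x₁, y₁) = (6499, 570);  6499² − 130·570² = 1 ✓

6499 570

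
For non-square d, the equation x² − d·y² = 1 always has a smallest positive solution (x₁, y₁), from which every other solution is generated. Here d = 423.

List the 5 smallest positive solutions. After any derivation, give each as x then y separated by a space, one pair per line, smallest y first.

√423 = [20; 1,1,3,4,3,1,1,40, …], period ℓ=8 (even) → k=7
a_0=20:  p_0=20·1+0=20,  q_0=20·0+1=1
…
a_2=1:  p_2=1·21+20=41,  q_2=1·1+1=2
a_3=3:  p_3=3·41+21=144,  q_3=3·2+1=7
a_4=4:  p_4=4·144+41=617,  q_4=4·7+2=30
a_5=3:  p_5=3·617+144=1995,  q_5=3·30+7=97
a_6=1:  p_6=1·1995+617=2612,  q_6=1·97+30=127
a_7=1:  p_7=1·2612+1995=4607,  q_7=1·127+97=224
→ (4607, 224).  Check: 4607²=21224449, 423·224²=21224448, difference 1.
(x_2, y_2) = (4607·4607 + 423·224·224, 4607·224 + 224·4607) = (42448897, 2063936)
(x_3, y_3) = (4607·42448897 + 423·224·2063936, 4607·2063936 + 224·42448897) = (391124132351, 19017106080)
(x_4, y_4) = (4607·391124132351 + 423·224·19017106080, 4607·19017106080 + 224·391124132351) = (3603817713033217, 175223613357184)
(x_5, y_5) = (4607·3603817713033217 + 423·224·175223613357184, 4607·175223613357184 + 224·3603817713033217) = (33205576016763929087, 1614510354455987296)

4607 224
42448897 2063936
391124132351 19017106080
3603817713033217 175223613357184
33205576016763929087 1614510354455987296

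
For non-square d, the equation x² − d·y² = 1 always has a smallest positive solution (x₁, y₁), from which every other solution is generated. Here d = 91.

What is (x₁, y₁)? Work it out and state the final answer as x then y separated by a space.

1574 165

√91 → a₀=9, period (1,1,5,1,5,1,1,18); ℓ=8 even so k=7
k=0  a_k=9  p_k/q_k = 9/1
k=1  a_k=1  p_k/q_k = 10/1
…
k=5  a_k=5  p_k/q_k = 725/76
k=6  a_k=1  p_k/q_k = 849/89
k=7  a_k=1  p_k/q_k = 1574/165
(x₁, y₁) = (1574, 165);  1574² − 91·165² = 1 ✓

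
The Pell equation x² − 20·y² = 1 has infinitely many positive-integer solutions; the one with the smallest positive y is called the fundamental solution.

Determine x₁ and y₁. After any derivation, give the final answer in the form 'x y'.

9 2

√20 → a₀=4, period (2,8); ℓ=2 even so k=1
i=0: a=4 ⇒ p=4, q=1
i=1: a=2 ⇒ p=9, q=2
fundamental: x₁=9, y₁=2  (since 81 − 20·4 = 1)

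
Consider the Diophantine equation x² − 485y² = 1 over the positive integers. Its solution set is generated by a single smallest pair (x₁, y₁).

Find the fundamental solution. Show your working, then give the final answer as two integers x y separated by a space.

√485 = [22; 44, …], period ℓ=1 (odd) → k=1
step 0: (22, 1)  from 22·(1,0) + (0,1)
step 1: (969, 44)  from 44·(22,1) + (1,0)
(x₁, y₁) = (969, 44);  969² − 485·44² = 1 ✓

969 44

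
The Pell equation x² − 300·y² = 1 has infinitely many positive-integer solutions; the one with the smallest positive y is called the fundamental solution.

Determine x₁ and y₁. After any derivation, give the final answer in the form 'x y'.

1351 78

√300 → a₀=17, period (3,8,3,34); ℓ=4 even so k=3
a_0=17:  p_0=17·1+0=17,  q_0=17·0+1=1
…
a_2=8:  p_2=8·52+17=433,  q_2=8·3+1=25
a_3=3:  p_3=3·433+52=1351,  q_3=3·25+3=78
(x₁, y₁) = (1351, 78);  1351² − 300·78² = 1 ✓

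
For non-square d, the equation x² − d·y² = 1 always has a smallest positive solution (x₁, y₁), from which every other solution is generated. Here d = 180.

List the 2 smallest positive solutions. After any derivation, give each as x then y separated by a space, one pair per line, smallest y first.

161 12
51841 3864

√180 = [13; 2,2,2,26, …], period ℓ=4 (even) → k=3
a_0=13:  p_0=13·1+0=13,  q_0=13·0+1=1
a_1=2:  p_1=2·13+1=27,  q_1=2·1+0=2
a_2=2:  p_2=2·27+13=67,  q_2=2·2+1=5
a_3=2:  p_3=2·67+27=161,  q_3=2·5+2=12
fundamental: x₁=161, y₁=12  (since 25921 − 180·144 = 1)
(161+12√180)^2 = 51841 + 3864√180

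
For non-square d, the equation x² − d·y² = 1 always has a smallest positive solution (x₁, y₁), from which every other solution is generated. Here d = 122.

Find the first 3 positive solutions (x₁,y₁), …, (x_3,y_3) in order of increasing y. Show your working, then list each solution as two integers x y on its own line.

243 22
118097 10692
57394899 5196290

√122 → a₀=11, period (22); ℓ=1 odd so k=1
k=0  a_k=11  p_k/q_k = 11/1
k=1  a_k=22  p_k/q_k = 243/22
→ (243, 22).  Check: 243²=59049, 122·22²=59048, difference 1.
(243+22√122)^2 = 118097 + 10692√122
(243+22√122)^3 = 57394899 + 5196290√122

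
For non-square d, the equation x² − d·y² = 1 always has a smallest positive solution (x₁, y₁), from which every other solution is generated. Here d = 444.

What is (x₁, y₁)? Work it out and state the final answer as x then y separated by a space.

295 14

d=444: √d = [21; 14,42] (ℓ=2, even), read p_1/q_1
step 0: (21, 1)  from 21·(1,0) + (0,1)
step 1: (295, 14)  from 14·(21,1) + (1,0)
fundamental: x₁=295, y₁=14  (since 87025 − 444·196 = 1)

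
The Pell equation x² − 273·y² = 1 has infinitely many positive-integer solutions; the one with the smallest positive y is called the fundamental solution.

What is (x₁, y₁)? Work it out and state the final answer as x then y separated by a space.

727 44

d=273: √d = [16; 1,1,10,1,1,32] (ℓ=6, even), read p_5/q_5
k=0  a_k=16  p_k/q_k = 16/1
…
k=4  a_k=1  p_k/q_k = 380/23
k=5  a_k=1  p_k/q_k = 727/44
→ (727, 44).  Check: 727²=528529, 273·44²=528528, difference 1.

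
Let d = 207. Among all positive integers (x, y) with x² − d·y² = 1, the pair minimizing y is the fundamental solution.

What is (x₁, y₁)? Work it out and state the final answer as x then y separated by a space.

[14; 2,1,1,2,1,1,2,28] for √207; ℓ=8 ⇒ convergent index 7
k=0  a_k=14  p_k/q_k = 14/1
k=1  a_k=2  p_k/q_k = 29/2
…
k=5  a_k=1  p_k/q_k = 259/18
k=6  a_k=1  p_k/q_k = 446/31
k=7  a_k=2  p_k/q_k = 1151/80
→ (1151, 80).  Check: 1151²=1324801, 207·80²=1324800, difference 1.

1151 80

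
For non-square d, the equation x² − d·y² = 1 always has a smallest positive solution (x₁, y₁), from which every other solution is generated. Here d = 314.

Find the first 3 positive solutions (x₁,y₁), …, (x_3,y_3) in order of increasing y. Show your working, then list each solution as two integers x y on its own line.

[17; 1,2,1,1,2,1,34] for √314; ℓ=7 ⇒ convergent index 13
a_0=17:  p_0=17·1+0=17,  q_0=17·0+1=1
a_1=1:  p_1=1·17+1=18,  q_1=1·1+0=1
…
a_4=1:  p_4=1·71+53=124,  q_4=1·4+3=7
…
a_7=34:  p_7=34·443+319=15381,  q_7=34·25+18=868
…
a_9=2:  p_9=2·15824+15381=47029,  q_9=2·893+868=2654
…
a_11=1:  p_11=1·62853+47029=109882,  q_11=1·3547+2654=6201
a_12=2:  p_12=2·109882+62853=282617,  q_12=2·6201+3547=15949
a_13=1:  p_13=1·282617+109882=392499,  q_13=1·15949+6201=22150
→ (392499, 22150).  Check: 392499²=154055465001, 314·22150²=154055465000, difference 1.
(x_2, y_2) = (392499·392499 + 314·22150·22150, 392499·22150 + 22150·392499) = (308110930001, 17387705700)
(x_3, y_3) = (392499·308110930001 + 314·22150·17387705700, 392499·17387705700 + 22150·308110930001) = (241866463828532499, 13649314199066450)

392499 22150
308110930001 17387705700
241866463828532499 13649314199066450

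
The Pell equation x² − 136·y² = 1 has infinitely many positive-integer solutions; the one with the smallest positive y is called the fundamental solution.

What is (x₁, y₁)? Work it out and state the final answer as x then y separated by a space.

35 3

√136 = [11; 1,1,1,22, …], period ℓ=4 (even) → k=3
a_0=11:  p_0=11·1+0=11,  q_0=11·0+1=1
a_1=1:  p_1=1·11+1=12,  q_1=1·1+0=1
a_2=1:  p_2=1·12+11=23,  q_2=1·1+1=2
a_3=1:  p_3=1·23+12=35,  q_3=1·2+1=3
→ (35, 3).  Check: 35²=1225, 136·3²=1224, difference 1.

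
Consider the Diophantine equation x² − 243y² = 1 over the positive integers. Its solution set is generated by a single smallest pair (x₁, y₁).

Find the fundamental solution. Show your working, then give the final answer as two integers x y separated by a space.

√243 → a₀=15, period (1,1,2,3,15,3,2,1,1,30); ℓ=10 even so k=9
a_0=15:  p_0=15·1+0=15,  q_0=15·0+1=1
…
a_4=3:  p_4=3·78+31=265,  q_4=3·5+2=17
…
a_6=3:  p_6=3·4053+265=12424,  q_6=3·260+17=797
a_7=2:  p_7=2·12424+4053=28901,  q_7=2·797+260=1854
a_8=1:  p_8=1·28901+12424=41325,  q_8=1·1854+797=2651
a_9=1:  p_9=1·41325+28901=70226,  q_9=1·2651+1854=4505
fundamental: x₁=70226, y₁=4505  (since 4931691076 − 243·20295025 = 1)

70226 4505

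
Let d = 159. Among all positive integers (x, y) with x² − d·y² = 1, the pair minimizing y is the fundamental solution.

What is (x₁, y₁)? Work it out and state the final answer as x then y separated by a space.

√159 → a₀=12, period (1,1,1,1,3,1,1,1,1,24); ℓ=10 even so k=9
step 0: (12, 1)  from 12·(1,0) + (0,1)
step 1: (13, 1)  from 1·(12,1) + (1,0)
…
step 5: (227, 18)  from 3·(63,5) + (38,3)
…
step 8: (807, 64)  from 1·(517,41) + (290,23)
step 9: (1324, 105)  from 1·(807,64) + (517,41)
(x₁, y₁) = (1324, 105);  1324² − 159·105² = 1 ✓

1324 105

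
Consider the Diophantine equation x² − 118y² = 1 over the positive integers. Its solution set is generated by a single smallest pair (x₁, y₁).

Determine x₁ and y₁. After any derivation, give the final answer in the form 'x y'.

306917 28254

√118 = [10; 1,6,3,2,10,2,3,6,1,20, …], period ℓ=10 (even) → k=9
step 0: (10, 1)  from 10·(1,0) + (0,1)
step 1: (11, 1)  from 1·(10,1) + (1,0)
…
step 3: (239, 22)  from 3·(76,7) + (11,1)
step 4: (554, 51)  from 2·(239,22) + (76,7)
step 5: (5779, 532)  from 10·(554,51) + (239,22)
…
step 7: (42115, 3877)  from 3·(12112,1115) + (5779,532)
step 8: (264802, 24377)  from 6·(42115,3877) + (12112,1115)
step 9: (306917, 28254)  from 1·(264802,24377) + (42115,3877)
(x₁, y₁) = (306917, 28254);  306917² − 118·28254² = 1 ✓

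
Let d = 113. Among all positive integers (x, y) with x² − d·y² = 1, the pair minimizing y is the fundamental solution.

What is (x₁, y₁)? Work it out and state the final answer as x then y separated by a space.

1204353 113296

√113 → a₀=10, period (1,1,1,2,2,1,1,1,20); ℓ=9 odd so k=17
a_0=10:  p_0=10·1+0=10,  q_0=10·0+1=1
…
a_16=1:  p_16=1·445435+313483=758918,  q_16=1·41903+29490=71393
a_17=1:  p_17=1·758918+445435=1204353,  q_17=1·71393+41903=113296
→ (1204353, 113296).  Check: 1204353²=1450466148609, 113·113296²=1450466148608, difference 1.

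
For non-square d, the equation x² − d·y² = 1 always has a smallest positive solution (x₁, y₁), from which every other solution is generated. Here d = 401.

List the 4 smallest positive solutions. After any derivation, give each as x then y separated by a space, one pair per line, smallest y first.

801 40
1283201 64080
2055687201 102656120
3293209612801 164455040160

[20; 40] for √401; ℓ=1 ⇒ convergent index 1
a_0=20:  p_0=20·1+0=20,  q_0=20·0+1=1
a_1=40:  p_1=40·20+1=801,  q_1=40·1+0=40
(x₁, y₁) = (801, 40);  801² − 401·40² = 1 ✓
(801+40√401)^2 = 1283201 + 64080√401
(801+40√401)^3 = 2055687201 + 102656120√401
(801+40√401)^4 = 3293209612801 + 164455040160√401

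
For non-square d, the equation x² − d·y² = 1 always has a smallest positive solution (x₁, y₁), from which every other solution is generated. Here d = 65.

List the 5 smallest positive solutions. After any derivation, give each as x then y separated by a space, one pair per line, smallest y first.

√65 → a₀=8, period (16); ℓ=1 odd so k=1
k=0  a_k=8  p_k/q_k = 8/1
k=1  a_k=16  p_k/q_k = 129/16
→ (129, 16).  Check: 129²=16641, 65·16²=16640, difference 1.
(129+16√65)^2 = 33281 + 4128√65
(129+16√65)^3 = 8586369 + 1065008√65
(129+16√65)^4 = 2215249921 + 274767936√65
(129+16√65)^5 = 571525893249 + 70889062480√65

129 16
33281 4128
8586369 1065008
2215249921 274767936
571525893249 70889062480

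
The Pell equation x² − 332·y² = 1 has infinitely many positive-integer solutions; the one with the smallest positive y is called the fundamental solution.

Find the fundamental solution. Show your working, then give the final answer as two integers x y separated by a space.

d=332: √d = [18; 4,1,1,8,1,1,4,36] (ℓ=8, even), read p_7/q_7
a_0=18:  p_0=18·1+0=18,  q_0=18·0+1=1
…
a_2=1:  p_2=1·73+18=91,  q_2=1·4+1=5
a_3=1:  p_3=1·91+73=164,  q_3=1·5+4=9
…
a_5=1:  p_5=1·1403+164=1567,  q_5=1·77+9=86
a_6=1:  p_6=1·1567+1403=2970,  q_6=1·86+77=163
a_7=4:  p_7=4·2970+1567=13447,  q_7=4·163+86=738
(x₁, y₁) = (13447, 738);  13447² − 332·738² = 1 ✓

13447 738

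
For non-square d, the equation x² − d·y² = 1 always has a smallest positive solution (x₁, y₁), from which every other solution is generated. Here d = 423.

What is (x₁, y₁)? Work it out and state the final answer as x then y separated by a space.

√423 → a₀=20, period (1,1,3,4,3,1,1,40); ℓ=8 even so k=7
step 0: (20, 1)  from 20·(1,0) + (0,1)
…
step 2: (41, 2)  from 1·(21,1) + (20,1)
step 3: (144, 7)  from 3·(41,2) + (21,1)
…
step 6: (2612, 127)  from 1·(1995,97) + (617,30)
step 7: (4607, 224)  from 1·(2612,127) + (1995,97)
fundamental: x₁=4607, y₁=224  (since 21224449 − 423·50176 = 1)

4607 224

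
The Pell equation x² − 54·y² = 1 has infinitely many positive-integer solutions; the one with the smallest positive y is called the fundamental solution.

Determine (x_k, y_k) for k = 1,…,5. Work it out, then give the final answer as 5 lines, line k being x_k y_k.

485 66
470449 64020
456335045 62099334
442644523201 60236289960
429364731169925 58429139161866

[7; 2,1,6,1,2,14] for √54; ℓ=6 ⇒ convergent index 5
step 0: (7, 1)  from 7·(1,0) + (0,1)
step 1: (15, 2)  from 2·(7,1) + (1,0)
…
step 3: (147, 20)  from 6·(22,3) + (15,2)
step 4: (169, 23)  from 1·(147,20) + (22,3)
step 5: (485, 66)  from 2·(169,23) + (147,20)
→ (485, 66).  Check: 485²=235225, 54·66²=235224, difference 1.
n=2: (485,66)∘(485,66) = (485·485+54·66·66, 485·66+66·485) = (470449,64020)
n=3: (470449,64020)∘(485,66) = (485·470449+54·66·64020, 485·64020+66·470449) = (456335045,62099334)
n=4: (456335045,62099334)∘(485,66) = (485·456335045+54·66·62099334, 485·62099334+66·456335045) = (442644523201,60236289960)
n=5: (442644523201,60236289960)∘(485,66) = (485·442644523201+54·66·60236289960, 485·60236289960+66·442644523201) = (429364731169925,58429139161866)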